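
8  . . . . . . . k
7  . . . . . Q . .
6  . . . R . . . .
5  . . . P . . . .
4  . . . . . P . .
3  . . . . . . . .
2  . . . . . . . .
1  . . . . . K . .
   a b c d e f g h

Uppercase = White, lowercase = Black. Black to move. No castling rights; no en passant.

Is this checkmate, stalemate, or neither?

stalemate

Black to move; black king on h8.
In check: no.
King squares — g7: attacked by Qf7; h7: attacked by Qf7; g8: attacked by Qf7.
Legal moves for Black: none.
Not in check and no legal moves → stalemate.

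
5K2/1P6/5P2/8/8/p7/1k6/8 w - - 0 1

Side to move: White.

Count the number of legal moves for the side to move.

White to move; king on f8.
In check: no.
Legal moves: Kg8, Ke8, Kg7, Kf7, Ke7, b8=Q+, b8=R+, b8=B, b8=N, f7.
Count: 10.

10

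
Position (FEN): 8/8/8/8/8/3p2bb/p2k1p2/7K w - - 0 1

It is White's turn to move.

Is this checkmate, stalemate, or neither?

stalemate

White to move; white king on h1.
In check: no.
King squares — g1: attacked by Pf2; g2: attacked by Bh3; h2: attacked by Bg3.
Legal moves for White: none.
Not in check and no legal moves → stalemate.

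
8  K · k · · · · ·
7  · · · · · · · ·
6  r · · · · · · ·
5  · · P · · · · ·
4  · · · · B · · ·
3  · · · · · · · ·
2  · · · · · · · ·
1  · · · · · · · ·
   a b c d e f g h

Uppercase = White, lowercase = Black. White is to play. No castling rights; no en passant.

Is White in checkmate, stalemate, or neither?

checkmate

White to move; white king on a8.
In check: yes, from the black rook on a6.
King squares — a7: attacked by Ra6; b7: attacked by Kc8; b8: attacked by Kc8.
Legal moves for White: none.
In check with no legal moves → checkmate.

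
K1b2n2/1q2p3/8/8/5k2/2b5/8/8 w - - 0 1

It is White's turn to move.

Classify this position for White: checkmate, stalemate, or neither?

checkmate

White to move; white king on a8.
In check: yes, from the black queen on b7.
King squares — a7: attacked by Qb7; b7: attacked by Bc8; b8: attacked by Qb7.
Legal moves for White: none.
In check with no legal moves → checkmate.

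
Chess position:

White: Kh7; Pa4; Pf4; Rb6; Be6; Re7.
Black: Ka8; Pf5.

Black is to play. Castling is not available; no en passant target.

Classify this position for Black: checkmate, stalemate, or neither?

stalemate

Black to move; black king on a8.
In check: no.
King squares — a7: attacked by Re7; b7: attacked by Rb6; b8: attacked by Rb6.
Legal moves for Black: none.
Not in check and no legal moves → stalemate.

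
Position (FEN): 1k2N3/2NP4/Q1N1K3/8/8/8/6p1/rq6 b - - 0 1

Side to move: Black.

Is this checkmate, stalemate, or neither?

checkmate

Black to move; black king on b8.
In check: yes, from the white knight on c6.
King squares — a7: attacked by Qa6; b7: attacked by Qa6; c7: attacked by Ne8; a8: attacked by Qa6; c8: attacked by Qa6.
Legal moves for Black: none.
In check with no legal moves → checkmate.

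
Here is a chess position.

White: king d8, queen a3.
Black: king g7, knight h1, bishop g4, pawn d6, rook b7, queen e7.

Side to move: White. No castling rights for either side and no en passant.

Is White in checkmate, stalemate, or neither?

checkmate

White to move; white king on d8.
In check: yes, from the black queen on e7.
King squares — c7: attacked by Rb7; d7: attacked by Bg4; e7: attacked by Rb7; c8: attacked by Bg4; e8: attacked by Qe7.
Legal moves for White: none.
In check with no legal moves → checkmate.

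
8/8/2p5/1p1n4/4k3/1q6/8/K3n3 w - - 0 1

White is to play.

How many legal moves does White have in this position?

White to move; king on a1.
In check: no.
Legal moves: none.
Count: 0.

0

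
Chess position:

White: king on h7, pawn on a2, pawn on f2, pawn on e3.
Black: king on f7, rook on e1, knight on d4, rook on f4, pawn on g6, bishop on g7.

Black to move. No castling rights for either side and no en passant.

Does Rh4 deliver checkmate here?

After Rh4: white king on h7; in check: yes, from the black rook on h4.
King squares — g6: attacked by Kf7; h6: attacked by Rh4; g7: attacked by Kf7; g8: attacked by Kf7; h8: attacked by Rh4.
White has no legal moves → checkmate.

yes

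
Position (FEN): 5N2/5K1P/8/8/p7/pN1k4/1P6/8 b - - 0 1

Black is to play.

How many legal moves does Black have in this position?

8

Black to move; king on d3.
In check: no.
Legal moves: Ke4, Kc4, Ke3, Ke2, Kc2, axb3, axb2, a2.
Count: 8.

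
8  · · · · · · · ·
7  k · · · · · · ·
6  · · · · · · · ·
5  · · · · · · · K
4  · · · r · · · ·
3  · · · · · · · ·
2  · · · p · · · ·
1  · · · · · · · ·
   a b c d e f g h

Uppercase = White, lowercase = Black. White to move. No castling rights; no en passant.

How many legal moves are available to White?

White to move; king on h5.
In check: no.
Legal moves: Kh6, Kg6, Kg5.
Count: 3.

3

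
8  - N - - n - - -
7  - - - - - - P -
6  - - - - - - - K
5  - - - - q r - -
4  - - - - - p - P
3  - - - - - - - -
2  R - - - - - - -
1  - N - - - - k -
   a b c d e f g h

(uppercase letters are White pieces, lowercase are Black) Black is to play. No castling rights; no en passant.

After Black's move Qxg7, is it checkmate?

yes

After Qxg7: white king on h6; in check: yes, from the black queen on g7.
King squares — g5: attacked by Rf5; h5: attacked by Rf5; g6: attacked by Qg7; g7: attacked by Ne8; h7: attacked by Qg7.
White has no legal moves → checkmate.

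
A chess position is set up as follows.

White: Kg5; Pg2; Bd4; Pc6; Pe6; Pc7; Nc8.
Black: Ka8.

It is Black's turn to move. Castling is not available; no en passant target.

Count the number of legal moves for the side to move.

Black to move; king on a8.
In check: no.
Legal moves: none.
Count: 0.

0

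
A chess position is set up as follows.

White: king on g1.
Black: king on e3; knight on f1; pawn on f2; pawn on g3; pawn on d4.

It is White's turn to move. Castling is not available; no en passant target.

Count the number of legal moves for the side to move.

3

White to move; king on g1.
In check: yes, from the black pawn on f2.
Legal moves: Kg2, Kh1, Kxf1.
Count: 3.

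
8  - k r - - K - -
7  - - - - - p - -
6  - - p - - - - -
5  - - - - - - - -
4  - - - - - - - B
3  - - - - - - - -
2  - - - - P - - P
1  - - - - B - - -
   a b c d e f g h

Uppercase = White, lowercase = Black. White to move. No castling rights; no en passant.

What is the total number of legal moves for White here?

White to move; king on f8.
In check: yes, from the black rook on c8.
Legal moves: Kg7, Kxf7, Ke7, Bd8.
Count: 4.

4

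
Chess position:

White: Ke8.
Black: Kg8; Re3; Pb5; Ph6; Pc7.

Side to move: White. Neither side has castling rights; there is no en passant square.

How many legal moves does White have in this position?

2

White to move; king on e8.
In check: yes, from the black rook on e3.
Legal moves: Kd8, Kd7.
Count: 2.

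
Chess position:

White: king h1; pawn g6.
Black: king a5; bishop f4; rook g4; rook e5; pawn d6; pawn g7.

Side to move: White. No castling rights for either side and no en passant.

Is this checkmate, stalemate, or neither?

White to move; white king on h1.
In check: no.
King squares — g1: attacked by Rg4; g2: attacked by Rg4; h2: attacked by Bf4.
Legal moves for White: none.
Not in check and no legal moves → stalemate.

stalemate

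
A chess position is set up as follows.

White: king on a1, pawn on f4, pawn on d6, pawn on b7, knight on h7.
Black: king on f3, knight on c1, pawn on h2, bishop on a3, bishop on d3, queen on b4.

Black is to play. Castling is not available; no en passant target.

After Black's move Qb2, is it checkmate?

yes

After Qb2: white king on a1; in check: yes, from the black queen on b2.
King squares — b1: attacked by Qb2; a2: attacked by Nc1; b2: attacked by Ba3.
White has no legal moves → checkmate.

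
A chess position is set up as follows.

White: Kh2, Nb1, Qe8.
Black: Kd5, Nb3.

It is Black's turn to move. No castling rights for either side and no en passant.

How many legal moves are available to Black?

Black to move; king on d5.
In check: no.
Legal moves: Kd6, Kc5, Kd4, Kc4, Nc5, Na5, Nd4, Nd2, Nc1, Na1.
Count: 10.

10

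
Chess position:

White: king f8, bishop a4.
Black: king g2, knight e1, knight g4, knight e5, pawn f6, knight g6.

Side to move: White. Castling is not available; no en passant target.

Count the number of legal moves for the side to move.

3

White to move; king on f8.
In check: yes, from the black knight on g6.
Legal moves: Kg8, Ke8, Kg7.
Count: 3.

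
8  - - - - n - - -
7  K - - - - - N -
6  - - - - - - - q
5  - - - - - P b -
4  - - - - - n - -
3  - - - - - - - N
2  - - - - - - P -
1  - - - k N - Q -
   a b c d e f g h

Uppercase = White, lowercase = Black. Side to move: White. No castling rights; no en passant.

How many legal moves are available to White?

White to move; king on a7.
In check: no.
Legal moves: Nxe8, Ne6, Nh5, Kb8, Ka8, Kb7, Nxg5, Nxf4, Nf2+, Qb6, Qc5, Qd4+, Qe3, Qh2, Qf2, Qh1, Qf1, Nf3+, Nd3+, Nc2+, f6, g3, g4.
Count: 23.

23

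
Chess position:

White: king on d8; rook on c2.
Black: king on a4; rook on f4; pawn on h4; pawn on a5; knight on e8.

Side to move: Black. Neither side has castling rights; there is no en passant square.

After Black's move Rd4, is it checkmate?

After Rd4: white king on d8; in check: yes, from the black rook on d4.
White has 3 legal replies: Kxe8, Kc8, Ke7.
In check but a legal move exists → not checkmate.

no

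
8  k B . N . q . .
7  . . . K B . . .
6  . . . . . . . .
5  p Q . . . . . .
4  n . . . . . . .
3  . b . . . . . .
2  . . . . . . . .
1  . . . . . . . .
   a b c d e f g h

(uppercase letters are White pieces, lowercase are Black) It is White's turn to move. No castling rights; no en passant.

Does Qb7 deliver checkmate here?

yes

After Qb7: black king on a8; in check: yes, from the white queen on b7.
King squares — a7: attacked by Qb7; b7: attacked by Nd8; b8: attacked by Qb7.
Black has no legal moves → checkmate.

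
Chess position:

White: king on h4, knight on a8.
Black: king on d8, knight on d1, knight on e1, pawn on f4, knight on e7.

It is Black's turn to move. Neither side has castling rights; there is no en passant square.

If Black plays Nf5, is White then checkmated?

no

After Nf5: white king on h4; in check: yes, from the black knight on f5.
White has 4 legal replies: Kh5, Kg5, Kg4, Kh3.
In check but a legal move exists → not checkmate.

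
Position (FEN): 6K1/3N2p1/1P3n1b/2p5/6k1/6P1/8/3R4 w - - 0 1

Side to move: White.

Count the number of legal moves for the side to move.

White to move; king on g8.
In check: yes, from the black knight on f6.
Legal moves: Kh8, Kf8, Kf7, Nxf6+.
Count: 4.

4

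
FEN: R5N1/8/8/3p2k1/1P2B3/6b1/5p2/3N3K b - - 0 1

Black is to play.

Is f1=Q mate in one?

yes

After f1=Q: white king on h1; in check: yes, from the black queen on f1.
King squares — g1: attacked by Qf1; g2: attacked by Qf1; h2: attacked by Bg3.
White has no legal moves → checkmate.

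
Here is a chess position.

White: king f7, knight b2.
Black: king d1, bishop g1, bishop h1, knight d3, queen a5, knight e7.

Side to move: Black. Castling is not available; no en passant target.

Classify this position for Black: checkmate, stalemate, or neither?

neither

Black to move; black king on d1.
In check: yes, from the white knight on b2.
King squares — c1: available; e1: available; c2: available; d2: available; e2: available.
Legal moves for Black: Ke2, Kd2, Kc2, Ke1, Kc1, Nxb2.
Black is in check but has 6 legal moves → neither.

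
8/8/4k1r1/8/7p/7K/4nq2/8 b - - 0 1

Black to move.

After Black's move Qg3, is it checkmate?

After Qg3: white king on h3; in check: yes, from the black queen on g3.
King squares — g2: attacked by Qg3; h2: attacked by Qg3; g3: attacked by Ne2; g4: attacked by Qg3; h4: attacked by Qg3.
White has no legal moves → checkmate.

yes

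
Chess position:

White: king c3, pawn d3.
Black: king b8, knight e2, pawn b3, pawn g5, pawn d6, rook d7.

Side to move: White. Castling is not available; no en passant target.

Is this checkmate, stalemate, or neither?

neither

White to move; white king on c3.
In check: yes, from the black knight on e2.
Legal moves for White: Kc4, Kb4, Kxb3, Kd2, Kb2.
White is in check but has 5 legal moves → neither.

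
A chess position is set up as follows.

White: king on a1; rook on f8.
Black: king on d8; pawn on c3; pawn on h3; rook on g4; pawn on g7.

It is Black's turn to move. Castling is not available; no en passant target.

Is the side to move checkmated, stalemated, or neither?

Black to move; black king on d8.
In check: yes, from the white rook on f8.
Legal moves for Black: Ke7, Kd7, Kc7.
Black is in check but has 3 legal moves → neither.

neither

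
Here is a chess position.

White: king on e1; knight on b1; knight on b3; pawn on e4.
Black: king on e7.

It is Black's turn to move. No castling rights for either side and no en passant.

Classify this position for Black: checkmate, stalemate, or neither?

neither

Black to move; black king on e7.
In check: no.
Legal moves for Black: Kf8, Ke8, Kd8, Kf7, Kd7, Kf6, Ke6, Kd6.
Black has 8 legal moves and is not in check → neither.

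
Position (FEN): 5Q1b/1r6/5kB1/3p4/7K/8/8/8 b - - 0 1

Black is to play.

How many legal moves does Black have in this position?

4

Black to move; king on f6.
In check: yes, from the white queen on f8.
Legal moves: Kxg6, Ke6, Ke5, Rf7.
Count: 4.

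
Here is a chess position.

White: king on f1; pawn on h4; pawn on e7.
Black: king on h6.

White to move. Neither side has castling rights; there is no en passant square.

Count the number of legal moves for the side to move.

White to move; king on f1.
In check: no.
Legal moves: Kg2, Kf2, Ke2, Kg1, Ke1, e8=Q, e8=R, e8=B, e8=N, h5.
Count: 10.

10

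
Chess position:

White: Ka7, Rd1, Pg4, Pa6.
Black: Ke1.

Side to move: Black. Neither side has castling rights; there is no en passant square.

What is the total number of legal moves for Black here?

3

Black to move; king on e1.
In check: yes, from the white rook on d1.
Legal moves: Kf2, Ke2, Kxd1.
Count: 3.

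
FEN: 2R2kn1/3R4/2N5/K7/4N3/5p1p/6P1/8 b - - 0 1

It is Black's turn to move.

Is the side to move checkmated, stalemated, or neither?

Black to move; black king on f8.
In check: yes, from the white rook on c8.
King squares — e7: attacked by Nc6; f7: attacked by Rd7; g7: attacked by Rd7; e8: attacked by Rc8; g8: own knight.
Legal moves for Black: none.
In check with no legal moves → checkmate.

checkmate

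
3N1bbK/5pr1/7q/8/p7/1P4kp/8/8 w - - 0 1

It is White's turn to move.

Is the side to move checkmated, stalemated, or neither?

checkmate

White to move; white king on h8.
In check: yes, from the black queen on h6.
King squares — g7: attacked by Qh6; h7: attacked by Qh6; g8: attacked by Rg7.
Legal moves for White: none.
In check with no legal moves → checkmate.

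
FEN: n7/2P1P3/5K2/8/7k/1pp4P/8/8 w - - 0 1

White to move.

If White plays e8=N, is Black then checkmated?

no

After e8=N: black king on h4; in check: no.
Black is not in check, so this cannot be checkmate.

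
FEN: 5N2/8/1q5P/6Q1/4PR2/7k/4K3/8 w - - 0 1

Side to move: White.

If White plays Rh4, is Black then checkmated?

yes

After Rh4: black king on h3; in check: yes, from the white rook on h4.
King squares — g2: attacked by Qg5; h2: attacked by Rh4; g3: attacked by Qg5; g4: attacked by Rh4; h4: attacked by Qg5.
Black has no legal moves → checkmate.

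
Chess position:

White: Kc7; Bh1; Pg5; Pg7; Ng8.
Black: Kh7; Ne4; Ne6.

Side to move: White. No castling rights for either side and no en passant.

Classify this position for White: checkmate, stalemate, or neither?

White to move; white king on c7.
In check: yes, from the black knight on e6.
King squares — b6: available; c6: available; d6: attacked by Ne4; b7: available; d7: available; b8: available; c8: available; d8: attacked by Ne6.
Legal moves for White: Kc8, Kb8, Kd7, Kb7, Kc6, Kb6.
White is in check but has 6 legal moves → neither.

neither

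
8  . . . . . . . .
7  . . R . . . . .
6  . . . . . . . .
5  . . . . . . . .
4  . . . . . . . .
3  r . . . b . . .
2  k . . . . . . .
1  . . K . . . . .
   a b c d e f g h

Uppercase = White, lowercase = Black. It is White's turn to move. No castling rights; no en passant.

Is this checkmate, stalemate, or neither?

White to move; white king on c1.
In check: yes, from the black bishop on e3.
King squares — b1: attacked by Ka2; d1: available; b2: attacked by Ka2; c2: available; d2: attacked by Be3.
Legal moves for White: Kc2, Kd1.
White is in check but has 2 legal moves → neither.

neither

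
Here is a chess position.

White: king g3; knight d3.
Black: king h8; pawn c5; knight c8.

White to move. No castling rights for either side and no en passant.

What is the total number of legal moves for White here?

16

White to move; king on g3.
In check: no.
Legal moves: Kh4, Kg4, Kf4, Kh3, Kf3, Kh2, Kg2, Kf2, Ne5, Nxc5, Nf4, Nb4, Nf2, Nb2, Ne1, Nc1.
Count: 16.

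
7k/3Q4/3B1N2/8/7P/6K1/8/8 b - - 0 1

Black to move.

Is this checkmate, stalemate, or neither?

Black to move; black king on h8.
In check: no.
King squares — g7: attacked by Qd7; h7: attacked by Nf6; g8: attacked by Nf6.
Legal moves for Black: none.
Not in check and no legal moves → stalemate.

stalemate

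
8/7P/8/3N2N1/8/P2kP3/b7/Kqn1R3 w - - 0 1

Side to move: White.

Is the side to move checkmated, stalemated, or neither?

checkmate

White to move; white king on a1.
In check: yes, from the black queen on b1.
King squares — b1: attacked by Ba2; a2: attacked by Qb1; b2: attacked by Qb1.
Legal moves for White: none.
In check with no legal moves → checkmate.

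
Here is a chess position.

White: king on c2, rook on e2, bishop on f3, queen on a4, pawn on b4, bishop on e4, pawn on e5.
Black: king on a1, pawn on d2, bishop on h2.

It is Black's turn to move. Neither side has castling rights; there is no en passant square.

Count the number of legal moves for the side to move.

Black to move; king on a1.
In check: yes, from the white queen on a4.
Legal moves: none.
Count: 0.

0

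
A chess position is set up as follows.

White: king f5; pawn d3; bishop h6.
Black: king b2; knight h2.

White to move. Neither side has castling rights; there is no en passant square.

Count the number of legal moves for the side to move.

15

White to move; king on f5.
In check: no.
Legal moves: Bf8, Bg7+, Bg5, Bf4, Be3, Bd2, Bc1+, Kg6, Kf6, Ke6, Kg5, Ke5, Kf4, Ke4, d4.
Count: 15.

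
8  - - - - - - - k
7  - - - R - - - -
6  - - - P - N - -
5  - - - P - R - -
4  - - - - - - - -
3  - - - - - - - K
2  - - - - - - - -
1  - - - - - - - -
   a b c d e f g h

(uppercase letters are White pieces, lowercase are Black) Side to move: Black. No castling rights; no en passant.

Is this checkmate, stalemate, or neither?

stalemate

Black to move; black king on h8.
In check: no.
King squares — g7: attacked by Rd7; h7: attacked by Nf6; g8: attacked by Nf6.
Legal moves for Black: none.
Not in check and no legal moves → stalemate.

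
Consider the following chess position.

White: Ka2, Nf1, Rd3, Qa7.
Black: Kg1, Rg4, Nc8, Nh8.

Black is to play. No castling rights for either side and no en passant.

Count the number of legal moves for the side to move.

Black to move; king on g1.
In check: yes, from the white queen on a7.
Legal moves: Kg2, Kh1, Kxf1, Nxa7, Nb6, Rd4.
Count: 6.

6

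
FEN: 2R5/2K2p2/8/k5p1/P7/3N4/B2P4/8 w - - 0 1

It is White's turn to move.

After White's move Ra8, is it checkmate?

After Ra8: black king on a5; in check: yes, from the white rook on a8.
King squares — a4: attacked by Ra8; b4: attacked by Nd3; b5: attacked by Pa4; a6: attacked by Ra8; b6: attacked by Kc7.
Black has no legal moves → checkmate.

yes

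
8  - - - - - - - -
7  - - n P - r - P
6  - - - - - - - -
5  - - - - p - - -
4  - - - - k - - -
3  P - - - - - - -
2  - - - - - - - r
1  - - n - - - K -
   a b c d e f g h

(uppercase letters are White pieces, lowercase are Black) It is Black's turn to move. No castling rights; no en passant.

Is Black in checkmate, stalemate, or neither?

Black to move; black king on e4.
In check: no.
Legal moves for Black include: Rf8, Rfxh7, Rg7+, Re7, Rxd7, Rf6, Rf5, Rf4, Rf3, Rff2, Rf1+, Ne8, Na8, Ne6, Na6, Nd5, Nb5, Kf5, ... (list truncated; more exist).
Black has legal moves and is not in check → neither.

neither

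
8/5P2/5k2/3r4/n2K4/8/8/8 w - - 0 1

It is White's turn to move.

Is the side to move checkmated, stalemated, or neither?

White to move; white king on d4.
In check: yes, from the black rook on d5.
King squares — c3: attacked by Na4; d3: attacked by Rd5; e3: available; c4: available; e4: available; c5: attacked by Na4; d5: available; e5: attacked by Rd5.
Legal moves for White: Kxd5, Ke4, Kc4, Ke3.
White is in check but has 4 legal moves → neither.

neither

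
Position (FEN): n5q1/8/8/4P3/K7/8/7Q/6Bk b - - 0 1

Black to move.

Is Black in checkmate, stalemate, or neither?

checkmate

Black to move; black king on h1.
In check: yes, from the white queen on h2.
King squares — g1: attacked by Qh2; g2: attacked by Qh2; h2: attacked by Bg1.
Legal moves for Black: none.
In check with no legal moves → checkmate.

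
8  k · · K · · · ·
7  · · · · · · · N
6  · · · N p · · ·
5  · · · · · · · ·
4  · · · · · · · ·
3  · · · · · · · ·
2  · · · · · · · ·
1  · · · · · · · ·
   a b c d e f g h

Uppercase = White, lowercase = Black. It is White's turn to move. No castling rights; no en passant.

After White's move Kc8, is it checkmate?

After Kc8: black king on a8; in check: no.
Black is not in check, so this cannot be checkmate.

no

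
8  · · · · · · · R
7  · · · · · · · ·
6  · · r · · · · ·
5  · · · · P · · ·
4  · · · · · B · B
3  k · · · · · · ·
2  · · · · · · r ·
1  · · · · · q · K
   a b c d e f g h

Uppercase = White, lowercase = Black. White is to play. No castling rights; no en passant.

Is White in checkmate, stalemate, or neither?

White to move; white king on h1.
In check: yes, from the black queen on f1.
King squares — g1: attacked by Qf1; g2: attacked by Qf1; h2: attacked by Rg2.
Legal moves for White: none.
In check with no legal moves → checkmate.

checkmate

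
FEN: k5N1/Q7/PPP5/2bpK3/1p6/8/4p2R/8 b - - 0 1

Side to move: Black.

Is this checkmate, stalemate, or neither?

Black to move; black king on a8.
In check: yes, from the white queen on a7.
King squares — a7: attacked by Pb6; b7: attacked by Pa6; b8: attacked by Qa7.
Legal moves for Black: none.
In check with no legal moves → checkmate.

checkmate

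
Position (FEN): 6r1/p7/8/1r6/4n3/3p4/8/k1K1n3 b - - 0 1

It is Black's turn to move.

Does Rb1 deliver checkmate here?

After Rb1: white king on c1; in check: yes, from the black rook on b1.
King squares — b1: attacked by Ka1; d1: attacked by Rb1; b2: attacked by Ka1; c2: attacked by Ne1; d2: attacked by Ne4.
White has no legal moves → checkmate.

yes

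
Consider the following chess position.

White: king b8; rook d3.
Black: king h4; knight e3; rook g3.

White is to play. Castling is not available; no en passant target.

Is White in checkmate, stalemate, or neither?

White to move; white king on b8.
In check: no.
Legal moves for White: Kc8, Ka8, Kc7, Kb7, Ka7, Rd8, Rd7, Rd6, Rd5, Rd4+, Rxe3, Rc3, Rb3, Ra3, Rd2, Rd1.
White has 16 legal moves and is not in check → neither.

neither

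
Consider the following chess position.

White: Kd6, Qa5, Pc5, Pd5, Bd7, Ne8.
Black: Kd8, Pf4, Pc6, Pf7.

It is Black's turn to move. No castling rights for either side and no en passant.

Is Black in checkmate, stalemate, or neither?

checkmate

Black to move; black king on d8.
In check: yes, from the white queen on a5.
King squares — c7: attacked by Qa5; d7: attacked by Kd6; e7: attacked by Kd6; c8: attacked by Bd7; e8: attacked by Bd7.
Legal moves for Black: none.
In check with no legal moves → checkmate.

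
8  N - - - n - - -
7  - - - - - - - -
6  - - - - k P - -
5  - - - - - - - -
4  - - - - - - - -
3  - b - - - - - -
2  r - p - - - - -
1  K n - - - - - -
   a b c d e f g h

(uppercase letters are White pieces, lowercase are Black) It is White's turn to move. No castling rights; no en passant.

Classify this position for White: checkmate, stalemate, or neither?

White to move; white king on a1.
In check: yes, from the black rook on a2.
King squares — b1: attacked by Pc2; a2: attacked by Bb3; b2: attacked by Ra2.
Legal moves for White: none.
In check with no legal moves → checkmate.

checkmate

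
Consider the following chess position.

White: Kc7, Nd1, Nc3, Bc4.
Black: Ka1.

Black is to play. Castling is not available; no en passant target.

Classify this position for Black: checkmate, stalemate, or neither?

Black to move; black king on a1.
In check: no.
King squares — b1: attacked by Nc3; a2: attacked by Nc3; b2: attacked by Nd1.
Legal moves for Black: none.
Not in check and no legal moves → stalemate.

stalemate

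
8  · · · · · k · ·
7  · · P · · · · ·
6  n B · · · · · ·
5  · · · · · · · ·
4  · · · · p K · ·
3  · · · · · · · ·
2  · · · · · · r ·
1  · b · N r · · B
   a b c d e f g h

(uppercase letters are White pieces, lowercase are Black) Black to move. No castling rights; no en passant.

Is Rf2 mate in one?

no

After Rf2: white king on f4; in check: yes, from the black rook on f2.
White has 7 legal replies: Kg5, Ke5, Kg4, Kg3, Bxf2, Bf3, Nxf2.
In check but a legal move exists → not checkmate.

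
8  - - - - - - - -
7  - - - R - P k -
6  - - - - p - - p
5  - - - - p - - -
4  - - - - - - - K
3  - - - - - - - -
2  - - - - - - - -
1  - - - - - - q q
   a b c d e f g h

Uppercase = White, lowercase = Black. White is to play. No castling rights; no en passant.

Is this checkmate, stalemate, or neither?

White to move; white king on h4.
In check: yes, from the black queen on h1.
King squares — g3: attacked by Qg1; h3: attacked by Qh1; g4: attacked by Qg1; g5: attacked by Qg1; h5: attacked by Qh1.
Legal moves for White: none.
In check with no legal moves → checkmate.

checkmate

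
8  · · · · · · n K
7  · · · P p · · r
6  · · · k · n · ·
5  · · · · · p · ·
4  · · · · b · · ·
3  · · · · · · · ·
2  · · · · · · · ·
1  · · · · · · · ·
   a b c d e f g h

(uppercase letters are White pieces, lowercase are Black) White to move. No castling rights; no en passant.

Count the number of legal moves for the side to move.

White to move; king on h8.
In check: yes, from the black rook on h7.
Legal moves: none.
Count: 0.

0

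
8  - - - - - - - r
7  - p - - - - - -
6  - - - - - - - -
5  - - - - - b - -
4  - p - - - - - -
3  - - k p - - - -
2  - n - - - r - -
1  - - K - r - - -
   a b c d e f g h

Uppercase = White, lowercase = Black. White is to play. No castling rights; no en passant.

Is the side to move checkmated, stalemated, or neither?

White to move; white king on c1.
In check: yes, from the black rook on e1.
King squares — b1: attacked by Re1; d1: attacked by Re1; b2: attacked by Rf2; c2: attacked by Rf2; d2: attacked by Rf2.
Legal moves for White: none.
In check with no legal moves → checkmate.

checkmate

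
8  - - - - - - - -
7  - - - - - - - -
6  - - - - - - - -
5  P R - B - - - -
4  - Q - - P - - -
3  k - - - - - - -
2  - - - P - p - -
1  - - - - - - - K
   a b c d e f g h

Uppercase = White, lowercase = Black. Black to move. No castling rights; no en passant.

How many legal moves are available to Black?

Black to move; king on a3.
In check: yes, from the white queen on b4.
Legal moves: none.
Count: 0.

0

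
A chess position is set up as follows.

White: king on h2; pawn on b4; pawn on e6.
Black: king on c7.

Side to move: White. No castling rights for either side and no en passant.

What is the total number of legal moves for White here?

White to move; king on h2.
In check: no.
Legal moves: Kh3, Kg3, Kg2, Kh1, Kg1, e7, b5.
Count: 7.

7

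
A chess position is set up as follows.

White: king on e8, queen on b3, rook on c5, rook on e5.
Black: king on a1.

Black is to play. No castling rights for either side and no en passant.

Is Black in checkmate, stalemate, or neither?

stalemate

Black to move; black king on a1.
In check: no.
King squares — b1: attacked by Qb3; a2: attacked by Qb3; b2: attacked by Qb3.
Legal moves for Black: none.
Not in check and no legal moves → stalemate.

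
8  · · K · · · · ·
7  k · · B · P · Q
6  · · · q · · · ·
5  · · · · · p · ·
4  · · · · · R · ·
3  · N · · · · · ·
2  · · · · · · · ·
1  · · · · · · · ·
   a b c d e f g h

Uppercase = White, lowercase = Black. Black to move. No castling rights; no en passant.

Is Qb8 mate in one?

yes

After Qb8: white king on c8; in check: yes, from the black queen on b8.
King squares — b7: attacked by Ka7; c7: attacked by Qb8; d7: own bishop; b8: attacked by Ka7; d8: attacked by Qb8.
White has no legal moves → checkmate.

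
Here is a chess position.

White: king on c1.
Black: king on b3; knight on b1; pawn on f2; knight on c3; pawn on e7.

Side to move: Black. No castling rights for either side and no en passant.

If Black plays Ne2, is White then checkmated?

no

After Ne2: white king on c1; in check: yes, from the black knight on e2.
White has 2 legal replies: Kd1, Kxb1.
In check but a legal move exists → not checkmate.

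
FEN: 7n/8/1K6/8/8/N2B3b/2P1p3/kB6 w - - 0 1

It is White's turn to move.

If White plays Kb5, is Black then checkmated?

After Kb5: black king on a1; in check: no.
Black is not in check, so this cannot be checkmate.

no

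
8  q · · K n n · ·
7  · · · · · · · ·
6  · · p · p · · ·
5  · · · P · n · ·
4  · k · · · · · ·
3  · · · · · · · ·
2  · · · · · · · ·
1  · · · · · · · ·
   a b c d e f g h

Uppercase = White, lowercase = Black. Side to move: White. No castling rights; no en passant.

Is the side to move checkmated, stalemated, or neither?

White to move; white king on d8.
In check: yes, from the black queen on a8.
King squares — c7: attacked by Ne8; d7: attacked by Nf8; e7: attacked by Nf5; c8: attacked by Qa8; e8: attacked by Qa8.
Legal moves for White: none.
In check with no legal moves → checkmate.

checkmate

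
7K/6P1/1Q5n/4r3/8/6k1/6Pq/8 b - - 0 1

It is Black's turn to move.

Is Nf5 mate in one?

no

After Nf5: white king on h8; in check: yes, from the black queen on h2.
White has 2 legal replies: Kg8, Qh6.
In check but a legal move exists → not checkmate.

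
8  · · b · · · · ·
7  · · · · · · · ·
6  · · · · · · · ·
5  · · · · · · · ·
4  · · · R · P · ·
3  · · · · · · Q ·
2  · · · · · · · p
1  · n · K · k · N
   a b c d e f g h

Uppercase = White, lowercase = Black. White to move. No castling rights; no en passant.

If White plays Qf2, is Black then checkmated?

After Qf2: black king on f1; in check: yes, from the white queen on f2.
King squares — e1: attacked by Kd1; g1: attacked by Qf2; e2: attacked by Kd1; f2: attacked by Nh1; g2: attacked by Qf2.
Black has no legal moves → checkmate.

yes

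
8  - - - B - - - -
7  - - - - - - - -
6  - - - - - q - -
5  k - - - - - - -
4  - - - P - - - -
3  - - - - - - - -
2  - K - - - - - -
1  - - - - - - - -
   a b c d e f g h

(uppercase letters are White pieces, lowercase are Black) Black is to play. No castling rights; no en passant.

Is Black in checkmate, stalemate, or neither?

neither

Black to move; black king on a5.
In check: yes, from the white bishop on d8.
Legal moves for Black: Ka6, Kb5, Kb4, Ka4, Qxd8, Qb6+.
Black is in check but has 6 legal moves → neither.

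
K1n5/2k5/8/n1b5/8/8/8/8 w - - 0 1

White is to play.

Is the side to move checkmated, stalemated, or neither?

White to move; white king on a8.
In check: no.
King squares — a7: attacked by Bc5; b7: attacked by Na5; b8: attacked by Kc7.
Legal moves for White: none.
Not in check and no legal moves → stalemate.

stalemate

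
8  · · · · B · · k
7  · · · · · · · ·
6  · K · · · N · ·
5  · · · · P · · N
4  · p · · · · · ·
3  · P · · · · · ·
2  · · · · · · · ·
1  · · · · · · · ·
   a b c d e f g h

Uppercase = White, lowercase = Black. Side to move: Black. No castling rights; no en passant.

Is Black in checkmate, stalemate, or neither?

Black to move; black king on h8.
In check: no.
King squares — g7: attacked by Nh5; h7: attacked by Nf6; g8: attacked by Nf6.
Legal moves for Black: none.
Not in check and no legal moves → stalemate.

stalemate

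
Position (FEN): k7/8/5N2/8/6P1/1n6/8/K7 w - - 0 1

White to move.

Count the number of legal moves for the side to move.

White to move; king on a1.
In check: yes, from the black knight on b3.
Legal moves: Kb2, Ka2, Kb1.
Count: 3.

3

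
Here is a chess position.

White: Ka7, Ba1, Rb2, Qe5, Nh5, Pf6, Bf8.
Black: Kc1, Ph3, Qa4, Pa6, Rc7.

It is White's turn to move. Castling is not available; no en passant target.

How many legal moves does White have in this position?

5

White to move; king on a7.
In check: yes, from the black rook on c7.
Legal moves: Kb8, Ka8, Kb6, Qxc7+, Rb7.
Count: 5.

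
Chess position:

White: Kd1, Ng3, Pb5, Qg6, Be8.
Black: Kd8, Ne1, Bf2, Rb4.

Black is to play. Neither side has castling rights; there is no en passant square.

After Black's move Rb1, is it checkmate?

After Rb1: white king on d1; in check: yes, from the black rook on b1.
White has 3 legal replies: Ke2, Kd2, Qxb1.
In check but a legal move exists → not checkmate.

no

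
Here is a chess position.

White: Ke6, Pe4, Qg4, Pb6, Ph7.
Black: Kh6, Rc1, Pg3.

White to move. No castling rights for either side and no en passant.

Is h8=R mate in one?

After h8=R: black king on h6; in check: yes, from the white rook on h8.
King squares — g5: attacked by Qg4; h5: attacked by Qg4; g6: attacked by Qg4; g7: attacked by Qg4; h7: attacked by Rh8.
Black has no legal moves → checkmate.

yes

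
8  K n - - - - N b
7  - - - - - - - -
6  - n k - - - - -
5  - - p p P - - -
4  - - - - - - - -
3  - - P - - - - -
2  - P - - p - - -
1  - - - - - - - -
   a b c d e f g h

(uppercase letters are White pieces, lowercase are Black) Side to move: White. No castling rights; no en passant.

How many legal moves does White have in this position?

2

White to move; king on a8.
In check: yes, from the black knight on b6.
Legal moves: Kxb8, Ka7.
Count: 2.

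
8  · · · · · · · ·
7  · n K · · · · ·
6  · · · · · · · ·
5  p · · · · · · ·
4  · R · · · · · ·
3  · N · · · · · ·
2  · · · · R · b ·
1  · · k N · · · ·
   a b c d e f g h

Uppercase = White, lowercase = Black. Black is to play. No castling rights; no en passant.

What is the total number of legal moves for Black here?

2

Black to move; king on c1.
In check: yes, from the white knight on b3.
Legal moves: Kxd1, Kb1.
Count: 2.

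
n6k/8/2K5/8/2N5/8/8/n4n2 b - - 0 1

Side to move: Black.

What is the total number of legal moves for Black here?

Black to move; king on h8.
In check: no.
Legal moves: Kg8, Kh7, Kg7, Nc7, Nb6, Ng3, Ne3, Nh2, Nd2, Nb3, Nc2.
Count: 11.

11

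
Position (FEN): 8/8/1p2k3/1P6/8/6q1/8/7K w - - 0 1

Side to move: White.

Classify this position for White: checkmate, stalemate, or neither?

White to move; white king on h1.
In check: no.
King squares — g1: attacked by Qg3; g2: attacked by Qg3; h2: attacked by Qg3.
Legal moves for White: none.
Not in check and no legal moves → stalemate.

stalemate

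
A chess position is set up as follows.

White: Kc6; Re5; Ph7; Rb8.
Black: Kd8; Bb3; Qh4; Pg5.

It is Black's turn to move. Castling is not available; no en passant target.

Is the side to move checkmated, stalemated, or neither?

Black to move; black king on d8.
In check: yes, from the white rook on b8.
King squares — c7: attacked by Kc6; d7: attacked by Kc6; e7: attacked by Re5; c8: attacked by Rb8; e8: attacked by Re5.
Legal moves for Black: none.
In check with no legal moves → checkmate.

checkmate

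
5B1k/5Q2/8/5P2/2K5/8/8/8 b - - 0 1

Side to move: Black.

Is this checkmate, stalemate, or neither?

Black to move; black king on h8.
In check: no.
King squares — g7: attacked by Qf7; h7: attacked by Qf7; g8: attacked by Qf7.
Legal moves for Black: none.
Not in check and no legal moves → stalemate.

stalemate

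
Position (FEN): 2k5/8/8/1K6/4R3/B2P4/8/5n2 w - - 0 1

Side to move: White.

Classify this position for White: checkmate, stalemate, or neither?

neither

White to move; white king on b5.
In check: no.
Legal moves for White include: Kc6, Kb6, Ka6, Kc5, Ka5, Kc4, Kb4, Ka4, Re8+, Re7, Re6, Re5, Rh4, Rg4, Rf4, Rd4, Rc4+, Rb4, ... (list truncated; more exist).
White has legal moves and is not in check → neither.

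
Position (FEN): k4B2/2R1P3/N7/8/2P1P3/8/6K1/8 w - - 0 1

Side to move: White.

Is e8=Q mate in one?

yes

After e8=Q: black king on a8; in check: yes, from the white queen on e8.
King squares — a7: attacked by Rc7; b7: attacked by Rc7; b8: attacked by Na6.
Black has no legal moves → checkmate.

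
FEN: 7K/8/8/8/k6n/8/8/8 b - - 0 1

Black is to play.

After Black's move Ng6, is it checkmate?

no

After Ng6: white king on h8; in check: yes, from the black knight on g6.
White has 3 legal replies: Kg8, Kh7, Kg7.
In check but a legal move exists → not checkmate.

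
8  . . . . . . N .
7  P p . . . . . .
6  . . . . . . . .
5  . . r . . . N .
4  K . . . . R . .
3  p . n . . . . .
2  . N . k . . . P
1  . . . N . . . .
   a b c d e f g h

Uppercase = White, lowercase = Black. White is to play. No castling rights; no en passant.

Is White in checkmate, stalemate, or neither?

neither

White to move; white king on a4.
In check: yes, from the black knight on c3.
King squares — a3: available; b3: available; b4: available; a5: attacked by Rc5; b5: attacked by Nc3.
Legal moves for White: Kb4, Kb3, Kxa3, Nxc3.
White is in check but has 4 legal moves → neither.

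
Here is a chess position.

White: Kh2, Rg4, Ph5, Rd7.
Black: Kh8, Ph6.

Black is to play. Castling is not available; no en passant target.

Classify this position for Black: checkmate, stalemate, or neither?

stalemate

Black to move; black king on h8.
In check: no.
King squares — g7: attacked by Rg4; h7: attacked by Rd7; g8: attacked by Rg4.
Legal moves for Black: none.
Not in check and no legal moves → stalemate.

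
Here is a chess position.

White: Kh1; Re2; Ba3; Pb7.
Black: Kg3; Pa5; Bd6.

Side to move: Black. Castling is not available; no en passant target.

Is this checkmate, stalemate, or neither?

neither

Black to move; black king on g3.
In check: no.
Legal moves for Black: Bf8, Bb8, Be7, Bc7, Be5, Bc5, Bf4, Bb4, Bxa3, Kh4, Kg4, Kf4, Kh3, Kf3, a4.
Black has 15 legal moves and is not in check → neither.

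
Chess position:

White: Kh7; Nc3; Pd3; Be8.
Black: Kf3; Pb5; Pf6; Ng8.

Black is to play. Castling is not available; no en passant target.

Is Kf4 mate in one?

no

After Kf4: white king on h7; in check: no.
White is not in check, so this cannot be checkmate.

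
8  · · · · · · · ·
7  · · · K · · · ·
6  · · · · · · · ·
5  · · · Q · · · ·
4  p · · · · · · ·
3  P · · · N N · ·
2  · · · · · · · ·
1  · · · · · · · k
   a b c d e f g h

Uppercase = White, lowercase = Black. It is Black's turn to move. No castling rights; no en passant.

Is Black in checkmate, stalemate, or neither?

Black to move; black king on h1.
In check: no.
King squares — g1: attacked by Nf3; g2: attacked by Ne3; h2: attacked by Nf3.
Legal moves for Black: none.
Not in check and no legal moves → stalemate.

stalemate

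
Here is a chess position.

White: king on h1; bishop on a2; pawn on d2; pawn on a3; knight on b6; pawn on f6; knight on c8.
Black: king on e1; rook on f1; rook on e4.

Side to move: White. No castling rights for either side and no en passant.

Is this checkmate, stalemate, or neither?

neither

White to move; white king on h1.
In check: yes, from the black rook on f1.
Legal moves for White: Kh2, Kg2.
White is in check but has 2 legal moves → neither.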